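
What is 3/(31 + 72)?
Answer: 3/103 ≈ 0.029126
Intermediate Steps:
3/(31 + 72) = 3/103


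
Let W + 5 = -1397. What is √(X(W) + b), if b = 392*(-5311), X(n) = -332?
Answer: 2*I*√520561 ≈ 1443.0*I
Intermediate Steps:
W = -1402 (W = -5 - 1397 = -1402)
b = -2081912
√(X(W) + b) = √(-332 - 2081912) = √(-2082244) = 2*I*√520561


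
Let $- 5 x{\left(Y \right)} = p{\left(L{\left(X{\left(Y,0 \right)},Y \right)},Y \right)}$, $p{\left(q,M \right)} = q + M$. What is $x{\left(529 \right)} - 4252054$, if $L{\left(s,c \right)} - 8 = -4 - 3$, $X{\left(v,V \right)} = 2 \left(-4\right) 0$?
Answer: $-4252160$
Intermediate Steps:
$X{\left(v,V \right)} = 0$ ($X{\left(v,V \right)} = \left(-8\right) 0 = 0$)
$L{\left(s,c \right)} = 1$ ($L{\left(s,c \right)} = 8 - 7 = 1$)
$p{\left(q,M \right)} = M + q$
$x{\left(Y \right)} = - \frac{1}{5} - \frac{Y}{5}$ ($x{\left(Y \right)} = - \frac{Y + 1}{5} = - \frac{1 + Y}{5} = - \frac{1}{5} - \frac{Y}{5}$)
$x{\left(529 \right)} - 4252054 = \left(- \frac{1}{5} - \frac{529}{5}\right) - 4252054 = -106 - 4252054 = -4252160$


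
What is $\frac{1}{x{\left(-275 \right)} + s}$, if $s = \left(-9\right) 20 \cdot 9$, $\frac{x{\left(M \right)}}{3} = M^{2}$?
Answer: $\frac{1}{225255} \approx 4.4394 \cdot 10^{-6}$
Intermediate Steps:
$x{\left(M \right)} = 3 M^{2}$
$s = -1620$ ($s = \left(-180\right) 9 = -1620$)
$\frac{1}{x{\left(-275 \right)} + s} = \frac{1}{3 \left(-275\right)^{2} - 1620} = \frac{1}{3 \cdot 75625 - 1620} = \frac{1}{226875 - 1620} = \frac{1}{225255}$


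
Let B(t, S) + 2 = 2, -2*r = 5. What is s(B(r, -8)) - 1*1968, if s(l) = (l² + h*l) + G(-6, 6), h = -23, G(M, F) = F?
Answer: -1962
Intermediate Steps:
r = -5/2 (r = -½*5 = -5/2 ≈ -2.5000)
B(t, S) = 0 (B(t, S) = -2 + 2 = 0)
s(l) = 6 + l² - 23*l (s(l) = (l² - 23*l) + 6 = 6 + l² - 23*l)
s(B(r, -8)) - 1*1968 = (6 + 0² - 23*0) - 1*1968 = (6 + 0 + 0) - 1968 = 6 - 1968 = -1962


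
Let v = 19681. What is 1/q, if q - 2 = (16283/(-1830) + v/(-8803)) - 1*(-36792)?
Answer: 16109490/592553219581 ≈ 2.7187e-5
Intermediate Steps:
q = 592553219581/16109490 (q = 2 + ((16283/(-1830) + 19681/(-8803)) - 1*(-36792)) = 2 + ((16283*(-1/1830) + 19681*(-1/8803)) + 36792) = 2 + ((-16283/1830 - 19681/8803) + 36792) = 2 + (-179355479/16109490 + 36792) = 2 + 592521000601/16109490 = 592553219581/16109490 ≈ 36783.)
1/q = 1/(592553219581/16109490) = 16109490/592553219581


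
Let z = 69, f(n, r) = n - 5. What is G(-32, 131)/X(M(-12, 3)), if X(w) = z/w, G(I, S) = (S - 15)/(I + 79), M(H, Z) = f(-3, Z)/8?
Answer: -116/3243 ≈ -0.035769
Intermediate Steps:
f(n, r) = -5 + n
M(H, Z) = -1 (M(H, Z) = (-5 - 3)/8 = -8*⅛ = -1)
G(I, S) = (-15 + S)/(79 + I)
X(w) = 69/w
G(-32, 131)/X(M(-12, 3)) = ((-15 + 131)/(79 - 32))/((69/(-1))) = (116/47)/((69*(-1))) = ((1/47)*116)/(-69) = (116/47)*(-1/69) = -116/3243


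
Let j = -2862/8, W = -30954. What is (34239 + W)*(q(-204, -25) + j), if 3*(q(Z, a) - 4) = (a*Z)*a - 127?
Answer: -563654535/4 ≈ -1.4091e+8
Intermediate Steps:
j = -1431/4 (j = -2862/8 = -2862*1/8 = -1431/4 ≈ -357.75)
q(Z, a) = -115/3 + Z*a**2/3 (q(Z, a) = 4 + ((a*Z)*a - 127)/3 = 4 + ((Z*a)*a - 127)/3 = 4 + (Z*a**2 - 127)/3 = 4 + (-127 + Z*a**2)/3 = 4 + (-127/3 + Z*a**2/3) = -115/3 + Z*a**2/3)
(34239 + W)*(q(-204, -25) + j) = (34239 - 30954)*((-115/3 + (1/3)*(-204)*(-25)**2) - 1431/4) = 3285*((-115/3 + (1/3)*(-204)*625) - 1431/4) = 3285*((-115/3 - 42500) - 1431/4) = 3285*(-127615/3 - 1431/4) = 3285*(-514753/12) = -563654535/4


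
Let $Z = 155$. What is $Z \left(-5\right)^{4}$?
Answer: $96875$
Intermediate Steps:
$Z \left(-5\right)^{4} = 155 \left(-5\right)^{4} = 155 \cdot 625 = 96875$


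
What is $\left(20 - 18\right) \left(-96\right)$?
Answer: $-192$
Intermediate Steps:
$\left(20 - 18\right) \left(-96\right) = 2 \left(-96\right) = -192$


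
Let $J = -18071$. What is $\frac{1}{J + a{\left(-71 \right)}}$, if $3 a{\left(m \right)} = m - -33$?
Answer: $- \frac{3}{54251} \approx -5.5299 \cdot 10^{-5}$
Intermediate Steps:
$a{\left(m \right)} = 11 + \frac{m}{3}$ ($a{\left(m \right)} = \frac{m - -33}{3} = \frac{m + 33}{3} = \frac{33 + m}{3} = 11 + \frac{m}{3}$)
$\frac{1}{J + a{\left(-71 \right)}} = \frac{1}{-18071 + \left(11 + \frac{1}{3} \left(-71\right)\right)} = \frac{1}{-18071 + \left(11 - \frac{71}{3}\right)} = \frac{1}{-18071 - \frac{38}{3}} = \frac{1}{- \frac{54251}{3}} = - \frac{3}{54251}$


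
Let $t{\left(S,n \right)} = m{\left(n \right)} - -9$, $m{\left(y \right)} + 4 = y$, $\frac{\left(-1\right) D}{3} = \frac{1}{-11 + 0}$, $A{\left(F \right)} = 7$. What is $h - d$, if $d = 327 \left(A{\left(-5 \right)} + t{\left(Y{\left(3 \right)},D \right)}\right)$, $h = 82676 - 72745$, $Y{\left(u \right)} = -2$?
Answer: $\frac{65096}{11} \approx 5917.8$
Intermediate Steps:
$D = \frac{3}{11}$ ($D = - \frac{3}{-11 + 0} = - \frac{3}{-11} = \left(-3\right) \left(- \frac{1}{11}\right) = \frac{3}{11} \approx 0.27273$)
$m{\left(y \right)} = -4 + y$
$h = 9931$
$t{\left(S,n \right)} = 5 + n$ ($t{\left(S,n \right)} = \left(-4 + n\right) - -9 = \left(-4 + n\right) + 9 = 5 + n$)
$d = \frac{44145}{11}$ ($d = 327 \left(7 + \left(5 + \frac{3}{11}\right)\right) = 327 \left(7 + \frac{58}{11}\right) = 327 \cdot \frac{135}{11} = \frac{44145}{11} \approx 4013.2$)
$h - d = 9931 - \frac{44145}{11} = \frac{65096}{11}$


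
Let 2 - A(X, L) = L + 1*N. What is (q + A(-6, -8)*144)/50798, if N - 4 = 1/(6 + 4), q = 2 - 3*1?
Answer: 4243/253990 ≈ 0.016705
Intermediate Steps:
q = -1 (q = 2 - 3 = -1)
N = 41/10 (N = 4 + 1/(6 + 4) = 4 + 1/10 = 41/10 ≈ 4.1000)
A(X, L) = -21/10 - L (A(X, L) = 2 - (L + 1*(41/10)) = 2 - (L + 41/10) = 2 - (41/10 + L) = 2 + (-41/10 - L) = -21/10 - L)
(q + A(-6, -8)*144)/50798 = (-1 + (-21/10 - 1*(-8))*144)/50798 = (-1 + (-21/10 + 8)*144)*(1/50798) = (-1 + (59/10)*144)*(1/50798) = (-1 + 4248/5)*(1/50798) = (4243/5)*(1/50798) = 4243/253990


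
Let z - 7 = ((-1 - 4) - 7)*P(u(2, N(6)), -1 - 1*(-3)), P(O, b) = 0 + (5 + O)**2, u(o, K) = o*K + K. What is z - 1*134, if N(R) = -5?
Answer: -1327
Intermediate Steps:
u(o, K) = K + K*o (u(o, K) = K*o + K = K + K*o)
P(O, b) = (5 + O)**2
z = -1193 (z = 7 + ((-1 - 4) - 7)*(5 - 5*(1 + 2))**2 = 7 + (-5 - 7)*(5 - 5*3)**2 = 7 - 12*(5 - 15)**2 = 7 - 12*(-10)**2 = 7 - 12*100 = 7 - 1200 = -1193)
z - 1*134 = -1193 - 1*134 = -1193 - 134 = -1327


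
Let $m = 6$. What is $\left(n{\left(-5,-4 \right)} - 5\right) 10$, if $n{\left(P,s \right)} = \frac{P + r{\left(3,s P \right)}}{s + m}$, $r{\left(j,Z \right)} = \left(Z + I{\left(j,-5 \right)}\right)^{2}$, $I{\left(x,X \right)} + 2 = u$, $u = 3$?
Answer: $2130$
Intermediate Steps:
$I{\left(x,X \right)} = 1$ ($I{\left(x,X \right)} = -2 + 3 = 1$)
$r{\left(j,Z \right)} = \left(1 + Z\right)^{2}$ ($r{\left(j,Z \right)} = \left(Z + 1\right)^{2} = \left(1 + Z\right)^{2}$)
$n{\left(P,s \right)} = \frac{P + \left(1 + P s\right)^{2}}{6 + s}$ ($n{\left(P,s \right)} = \frac{P + \left(1 + s P\right)^{2}}{s + 6} = \frac{P + \left(1 + P s\right)^{2}}{6 + s}$)
$\left(n{\left(-5,-4 \right)} - 5\right) 10 = \left(\frac{-5 + \left(1 - -20\right)^{2}}{6 - 4} - 5\right) 10 = \left(\frac{-5 + \left(1 + 20\right)^{2}}{2} - 5\right) 10 = \left(\frac{-5 + 21^{2}}{2} - 5\right) 10 = \left(\frac{-5 + 441}{2} - 5\right) 10 = \left(\frac{1}{2} \cdot 436 - 5\right) 10 = \left(218 - 5\right) 10 = 213 \cdot 10 = 2130$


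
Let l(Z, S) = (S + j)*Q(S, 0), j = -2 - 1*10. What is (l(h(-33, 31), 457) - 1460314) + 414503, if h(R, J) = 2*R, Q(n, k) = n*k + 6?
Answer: -1043141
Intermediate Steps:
Q(n, k) = 6 + k*n (Q(n, k) = k*n + 6 = 6 + k*n)
j = -12 (j = -2 - 10 = -12)
l(Z, S) = -72 + 6*S (l(Z, S) = (S - 12)*(6 + 0*S) = (-12 + S)*(6 + 0) = (-12 + S)*6 = -72 + 6*S)
(l(h(-33, 31), 457) - 1460314) + 414503 = ((-72 + 6*457) - 1460314) + 414503 = ((-72 + 2742) - 1460314) + 414503 = (2670 - 1460314) + 414503 = -1457644 + 414503 = -1043141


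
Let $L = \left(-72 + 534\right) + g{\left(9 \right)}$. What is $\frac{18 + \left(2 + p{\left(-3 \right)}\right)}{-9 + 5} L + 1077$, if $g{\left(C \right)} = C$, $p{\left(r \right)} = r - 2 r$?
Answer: $- \frac{6525}{4} \approx -1631.3$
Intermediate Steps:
$p{\left(r \right)} = - r$
$L = 471$ ($L = \left(-72 + 534\right) + 9 = 462 + 9 = 471$)
$\frac{18 + \left(2 + p{\left(-3 \right)}\right)}{-9 + 5} L + 1077 = \frac{18 + \left(2 - -3\right)}{-9 + 5} \cdot 471 + 1077 = \frac{18 + \left(2 + 3\right)}{-4} \cdot 471 + 1077 = \left(18 + 5\right) \left(- \frac{1}{4}\right) 471 + 1077 = 23 \left(- \frac{1}{4}\right) 471 + 1077 = \left(- \frac{23}{4}\right) 471 + 1077 = - \frac{10833}{4} + 1077 = - \frac{6525}{4}$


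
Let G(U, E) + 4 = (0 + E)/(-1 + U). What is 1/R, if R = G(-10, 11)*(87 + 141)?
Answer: -1/1140 ≈ -0.00087719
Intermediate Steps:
G(U, E) = -4 + E/(-1 + U) (G(U, E) = -4 + (0 + E)/(-1 + U) = -4 + E/(-1 + U))
R = -1140 (R = ((4 + 11 - 4*(-10))/(-1 - 10))*(87 + 141) = ((4 + 11 + 40)/(-11))*228 = -1/11*55*228 = -5*228 = -1140)
1/R = 1/(-1140) = -1/1140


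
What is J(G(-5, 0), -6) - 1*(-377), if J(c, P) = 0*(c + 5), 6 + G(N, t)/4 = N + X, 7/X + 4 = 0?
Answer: 377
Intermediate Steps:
X = -7/4 (X = 7/(-4 + 0) = 7/(-4) = 7*(-¼) = -7/4 ≈ -1.7500)
G(N, t) = -31 + 4*N (G(N, t) = -24 + 4*(N - 7/4) = -24 + 4*(-7/4 + N) = -24 + (-7 + 4*N) = -31 + 4*N)
J(c, P) = 0 (J(c, P) = 0*(5 + c) = 0)
J(G(-5, 0), -6) - 1*(-377) = 0 - 1*(-377) = 0 + 377 = 377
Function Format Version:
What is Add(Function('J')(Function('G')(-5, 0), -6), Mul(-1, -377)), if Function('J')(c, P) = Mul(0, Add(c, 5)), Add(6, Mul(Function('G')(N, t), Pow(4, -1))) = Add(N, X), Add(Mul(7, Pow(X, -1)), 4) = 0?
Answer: 377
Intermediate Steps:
X = Rational(-7, 4) (X = Mul(7, Pow(Add(-4, 0), -1)) = Mul(7, Pow(-4, -1)) = Mul(7, Rational(-1, 4)) = Rational(-7, 4) ≈ -1.7500)
Function('G')(N, t) = Add(-31, Mul(4, N)) (Function('G')(N, t) = Add(-24, Mul(4, Add(N, Rational(-7, 4)))) = Add(-24, Mul(4, Add(Rational(-7, 4), N))) = Add(-24, Add(-7, Mul(4, N))) = Add(-31, Mul(4, N)))
Function('J')(c, P) = 0 (Function('J')(c, P) = Mul(0, Add(5, c)) = 0)
Add(Function('J')(Function('G')(-5, 0), -6), Mul(-1, -377)) = Add(0, Mul(-1, -377)) = Add(0, 377) = 377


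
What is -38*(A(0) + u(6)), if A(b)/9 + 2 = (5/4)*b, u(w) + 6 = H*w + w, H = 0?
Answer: 684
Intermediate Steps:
u(w) = -6 + w (u(w) = -6 + (0*w + w) = -6 + (0 + w) = -6 + w)
A(b) = -18 + 45*b/4 (A(b) = -18 + 9*((5/4)*b) = -18 + 9*((5*(¼))*b) = -18 + 9*(5*b/4) = -18 + 45*b/4)
-38*(A(0) + u(6)) = -38*((-18 + (45/4)*0) + (-6 + 6)) = -38*((-18 + 0) + 0) = -38*(-18 + 0) = -38*(-18) = 684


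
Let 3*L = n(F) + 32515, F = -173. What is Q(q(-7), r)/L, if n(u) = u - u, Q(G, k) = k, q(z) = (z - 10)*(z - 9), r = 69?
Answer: 207/32515 ≈ 0.0063663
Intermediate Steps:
q(z) = (-10 + z)*(-9 + z)
n(u) = 0
L = 32515/3 (L = (0 + 32515)/3 = (⅓)*32515 = 32515/3 ≈ 10838.)
Q(q(-7), r)/L = 69/(32515/3) = 69*(3/32515) = 207/32515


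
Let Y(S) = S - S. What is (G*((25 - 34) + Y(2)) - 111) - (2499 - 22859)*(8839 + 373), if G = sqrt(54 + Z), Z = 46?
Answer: 187556119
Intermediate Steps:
Y(S) = 0
G = 10 (G = sqrt(54 + 46) = sqrt(100) = 10)
(G*((25 - 34) + Y(2)) - 111) - (2499 - 22859)*(8839 + 373) = (10*((25 - 34) + 0) - 111) - (2499 - 22859)*(8839 + 373) = (10*(-9 + 0) - 111) - (-20360)*9212 = (10*(-9) - 111) - 1*(-187556320) = (-90 - 111) + 187556320 = -201 + 187556320 = 187556119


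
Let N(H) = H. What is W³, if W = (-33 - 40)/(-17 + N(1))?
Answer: 389017/4096 ≈ 94.975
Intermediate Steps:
W = 73/16 (W = (-33 - 40)/(-17 + 1) = -73/(-16) = -73*(-1/16) = 73/16 ≈ 4.5625)
W³ = (73/16)³ = 389017/4096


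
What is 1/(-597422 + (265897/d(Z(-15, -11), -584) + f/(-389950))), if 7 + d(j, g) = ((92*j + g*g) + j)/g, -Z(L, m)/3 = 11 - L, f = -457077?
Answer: -13176020550/7877684398500107 ≈ -1.6726e-6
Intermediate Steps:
Z(L, m) = -33 + 3*L (Z(L, m) = -3*(11 - L) = -33 + 3*L)
d(j, g) = -7 + (g² + 93*j)/g (d(j, g) = -7 + ((92*j + g*g) + j)/g = -7 + ((92*j + g²) + j)/g = -7 + ((g² + 92*j) + j)/g = -7 + (g² + 93*j)/g)
1/(-597422 + (265897/d(Z(-15, -11), -584) + f/(-389950))) = 1/(-597422 + (265897/(-7 - 584 + 93*(-33 + 3*(-15))/(-584)) - 457077/(-389950))) = 1/(-597422 + (265897/(-7 - 584 + 93*(-33 - 45)*(-1/584)) - 457077*(-1/389950))) = 1/(-597422 + (265897/(-7 - 584 + 93*(-78)*(-1/584)) + 457077/389950)) = 1/(-597422 + (265897/(-7 - 584 + 3627/292) + 457077/389950)) = 1/(-597422 + (265897/(-168945/292) + 457077/389950)) = 1/(-597422 + (265897*(-292/168945) + 457077/389950)) = 1/(-597422 + (-77641924/168945 + 457077/389950)) = 1/(-597422 - 6039849478007/13176020550) = 1/(-7877684398500107/13176020550) = -13176020550/7877684398500107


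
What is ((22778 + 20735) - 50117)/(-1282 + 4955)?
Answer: -6604/3673 ≈ -1.7980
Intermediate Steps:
((22778 + 20735) - 50117)/(-1282 + 4955) = (43513 - 50117)/3673 = -6604*1/3673 = -6604/3673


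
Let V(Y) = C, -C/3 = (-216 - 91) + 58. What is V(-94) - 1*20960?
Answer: -20213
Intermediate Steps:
C = 747 (C = -3*((-216 - 91) + 58) = -3*(-307 + 58) = -3*(-249) = 747)
V(Y) = 747
V(-94) - 1*20960 = 747 - 1*20960 = 747 - 20960 = -20213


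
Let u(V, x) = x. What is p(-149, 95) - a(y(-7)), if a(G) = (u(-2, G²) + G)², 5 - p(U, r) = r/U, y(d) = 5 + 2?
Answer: -466424/149 ≈ -3130.4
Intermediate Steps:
y(d) = 7
p(U, r) = 5 - r/U
a(G) = (G + G²)² (a(G) = (G² + G)² = (G + G²)²)
p(-149, 95) - a(y(-7)) = (5 - 1*95/(-149)) - 7²*(1 + 7)² = (5 - 1*95*(-1/149)) - 49*8² = (5 + 95/149) - 49*64 = 840/149 - 1*3136 = 840/149 - 3136 = -466424/149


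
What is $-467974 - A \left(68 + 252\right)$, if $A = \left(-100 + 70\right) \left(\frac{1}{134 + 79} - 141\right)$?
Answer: $- \frac{129328554}{71} \approx -1.8215 \cdot 10^{6}$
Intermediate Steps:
$A = \frac{300320}{71}$ ($A = - 30 \left(\frac{1}{213} - 141\right) = \left(-30\right) \left(- \frac{30032}{213}\right) = \frac{300320}{71} \approx 4229.9$)
$-467974 - A \left(68 + 252\right) = -467974 - \frac{300320 \left(68 + 252\right)}{71} = -467974 - \frac{300320}{71} \cdot 320 = -467974 - \frac{96102400}{71} = - \frac{129328554}{71}$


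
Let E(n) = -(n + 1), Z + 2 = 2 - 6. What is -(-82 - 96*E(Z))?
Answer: 562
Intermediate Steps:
Z = -6 (Z = -2 + (2 - 6) = -2 - 4 = -6)
E(n) = -1 - n (E(n) = -(1 + n) = -1 - n)
-(-82 - 96*E(Z)) = -(-82 - 96*(-1 - 1*(-6))) = -(-82 - 96*(-1 + 6)) = -(-82 - 96*5) = -(-82 - 480) = -1*(-562) = 562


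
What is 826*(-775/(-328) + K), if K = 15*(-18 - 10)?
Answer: -56574805/164 ≈ -3.4497e+5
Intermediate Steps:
K = -420 (K = 15*(-28) = -420)
826*(-775/(-328) + K) = 826*(-775/(-328) - 420) = 826*(-775*(-1/328) - 420) = 826*(775/328 - 420) = 826*(-136985/328) = -56574805/164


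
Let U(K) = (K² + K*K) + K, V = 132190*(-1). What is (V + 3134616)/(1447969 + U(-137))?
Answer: 1501213/742685 ≈ 2.0213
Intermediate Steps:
V = -132190
U(K) = K + 2*K² (U(K) = (K² + K²) + K = 2*K² + K = K + 2*K²)
(V + 3134616)/(1447969 + U(-137)) = (-132190 + 3134616)/(1447969 - 137*(1 + 2*(-137))) = 3002426/(1447969 - 137*(1 - 274)) = 3002426/(1447969 - 137*(-273)) = 3002426/(1447969 + 37401) = 3002426/1485370 = 3002426*(1/1485370) = 1501213/742685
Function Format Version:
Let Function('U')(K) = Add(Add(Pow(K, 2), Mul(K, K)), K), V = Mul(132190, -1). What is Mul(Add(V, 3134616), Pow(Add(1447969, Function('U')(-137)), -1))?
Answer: Rational(1501213, 742685) ≈ 2.0213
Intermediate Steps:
V = -132190
Function('U')(K) = Add(K, Mul(2, Pow(K, 2))) (Function('U')(K) = Add(Add(Pow(K, 2), Pow(K, 2)), K) = Add(Mul(2, Pow(K, 2)), K) = Add(K, Mul(2, Pow(K, 2))))
Mul(Add(V, 3134616), Pow(Add(1447969, Function('U')(-137)), -1)) = Mul(Add(-132190, 3134616), Pow(Add(1447969, Mul(-137, Add(1, Mul(2, -137)))), -1)) = Mul(3002426, Pow(Add(1447969, Mul(-137, Add(1, -274))), -1)) = Mul(3002426, Pow(Add(1447969, Mul(-137, -273)), -1)) = Mul(3002426, Pow(Add(1447969, 37401), -1)) = Mul(3002426, Pow(1485370, -1)) = Mul(3002426, Rational(1, 1485370)) = Rational(1501213, 742685)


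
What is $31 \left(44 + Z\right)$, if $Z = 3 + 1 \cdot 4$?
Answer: $1581$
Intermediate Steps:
$Z = 7$ ($Z = 3 + 4 = 7$)
$31 \left(44 + Z\right) = 31 \left(44 + 7\right) = 31 \cdot 51 = 1581$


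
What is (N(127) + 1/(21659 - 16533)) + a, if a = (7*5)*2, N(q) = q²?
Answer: 83036075/5126 ≈ 16199.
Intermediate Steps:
a = 70 (a = 35*2 = 70)
(N(127) + 1/(21659 - 16533)) + a = (127² + 1/(21659 - 16533)) + 70 = (16129 + 1/5126) + 70 = 82677255/5126 + 70 = 83036075/5126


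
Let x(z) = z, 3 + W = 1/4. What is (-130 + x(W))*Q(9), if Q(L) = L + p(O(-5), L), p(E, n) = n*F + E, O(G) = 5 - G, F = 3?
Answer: -12213/2 ≈ -6106.5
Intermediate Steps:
W = -11/4 (W = -3 + 1/4 = -3 + ¼ = -11/4 ≈ -2.7500)
p(E, n) = E + 3*n (p(E, n) = n*3 + E = 3*n + E = E + 3*n)
Q(L) = 10 + 4*L (Q(L) = L + ((5 - 1*(-5)) + 3*L) = L + ((5 + 5) + 3*L) = L + (10 + 3*L) = 10 + 4*L)
(-130 + x(W))*Q(9) = (-130 - 11/4)*(10 + 4*9) = -531*(10 + 36)/4 = -531/4*46 = -12213/2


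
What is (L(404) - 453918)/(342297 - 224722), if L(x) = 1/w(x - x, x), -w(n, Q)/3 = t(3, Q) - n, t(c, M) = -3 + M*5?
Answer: -2746657819/711446325 ≈ -3.8607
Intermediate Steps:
t(c, M) = -3 + 5*M
w(n, Q) = 9 - 15*Q + 3*n (w(n, Q) = -3*((-3 + 5*Q) - n) = -3*(-3 - n + 5*Q) = 9 - 15*Q + 3*n)
L(x) = 1/(9 - 15*x) (L(x) = 1/(9 - 15*x + 3*(x - x)) = 1/(9 - 15*x + 3*0) = 1/(9 - 15*x + 0) = 1/(9 - 15*x))
(L(404) - 453918)/(342297 - 224722) = (-1/(-9 + 15*404) - 453918)/(342297 - 224722) = (-1/(-9 + 6060) - 453918)/117575 = (-1/6051 - 453918)*(1/117575) = -2746657819/6051*1/117575 = -2746657819/711446325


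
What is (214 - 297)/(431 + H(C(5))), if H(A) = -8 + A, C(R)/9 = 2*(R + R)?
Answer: -83/603 ≈ -0.13765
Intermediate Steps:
C(R) = 36*R (C(R) = 9*(2*(R + R)) = 9*(2*(2*R)) = 9*(4*R) = 36*R)
(214 - 297)/(431 + H(C(5))) = (214 - 297)/(431 + (-8 + 36*5)) = -83/(431 + (-8 + 180)) = -83/(431 + 172) = -83/603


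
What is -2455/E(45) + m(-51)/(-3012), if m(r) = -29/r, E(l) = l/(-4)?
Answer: 11173841/51204 ≈ 218.22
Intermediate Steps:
E(l) = -l/4
-2455/E(45) + m(-51)/(-3012) = -2455/((-¼*45)) - 29/(-51)/(-3012) = -2455/(-45/4) - 29*(-1/51)*(-1/3012) = -2455*(-4/45) + (29/51)*(-1/3012) = 1964/9 - 29/153612 = 11173841/51204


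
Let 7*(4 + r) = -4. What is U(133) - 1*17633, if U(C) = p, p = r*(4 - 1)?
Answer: -123527/7 ≈ -17647.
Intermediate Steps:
r = -32/7 (r = -4 + (⅐)*(-4) = -4 - 4/7 = -32/7 ≈ -4.5714)
p = -96/7 (p = -32*(4 - 1)/7 = -32/7*3 = -96/7 ≈ -13.714)
U(C) = -96/7
U(133) - 1*17633 = -96/7 - 1*17633 = -96/7 - 17633 = -123527/7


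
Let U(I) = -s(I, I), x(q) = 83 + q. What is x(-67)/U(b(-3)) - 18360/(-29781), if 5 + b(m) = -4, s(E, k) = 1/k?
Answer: 159512/1103 ≈ 144.62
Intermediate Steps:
b(m) = -9 (b(m) = -5 - 4 = -9)
U(I) = -1/I
x(-67)/U(b(-3)) - 18360/(-29781) = (83 - 67)/((-1/(-9))) - 18360/(-29781) = 16/((-1*(-1/9))) - 18360*(-1/29781) = 16/(1/9) + 680/1103 = 16*9 + 680/1103 = 144 + 680/1103 = 159512/1103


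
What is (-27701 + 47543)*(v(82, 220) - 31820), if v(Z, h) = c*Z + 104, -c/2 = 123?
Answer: -1029561696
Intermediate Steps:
c = -246 (c = -2*123 = -246)
v(Z, h) = 104 - 246*Z (v(Z, h) = -246*Z + 104 = 104 - 246*Z)
(-27701 + 47543)*(v(82, 220) - 31820) = (-27701 + 47543)*((104 - 246*82) - 31820) = 19842*((104 - 20172) - 31820) = 19842*(-20068 - 31820) = 19842*(-51888) = -1029561696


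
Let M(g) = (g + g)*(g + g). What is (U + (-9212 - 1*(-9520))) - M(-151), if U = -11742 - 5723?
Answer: -108361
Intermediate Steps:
U = -17465
M(g) = 4*g² (M(g) = (2*g)*(2*g) = 4*g²)
(U + (-9212 - 1*(-9520))) - M(-151) = (-17465 + (-9212 - 1*(-9520))) - 4*(-151)² = (-17465 + (-9212 + 9520)) - 4*22801 = (-17465 + 308) - 1*91204 = -17157 - 91204 = -108361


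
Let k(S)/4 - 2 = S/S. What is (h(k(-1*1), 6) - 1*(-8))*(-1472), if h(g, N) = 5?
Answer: -19136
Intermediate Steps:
k(S) = 12 (k(S) = 8 + 4*(S/S) = 8 + 4*1 = 8 + 4 = 12)
(h(k(-1*1), 6) - 1*(-8))*(-1472) = (5 - 1*(-8))*(-1472) = (5 + 8)*(-1472) = 13*(-1472) = -19136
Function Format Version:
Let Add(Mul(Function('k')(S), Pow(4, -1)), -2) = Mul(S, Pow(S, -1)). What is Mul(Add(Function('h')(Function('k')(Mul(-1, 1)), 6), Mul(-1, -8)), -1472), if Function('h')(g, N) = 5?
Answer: -19136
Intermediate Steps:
Function('k')(S) = 12 (Function('k')(S) = Add(8, Mul(4, Mul(S, Pow(S, -1)))) = Add(8, Mul(4, 1)) = Add(8, 4) = 12)
Mul(Add(Function('h')(Function('k')(Mul(-1, 1)), 6), Mul(-1, -8)), -1472) = Mul(Add(5, Mul(-1, -8)), -1472) = Mul(Add(5, 8), -1472) = Mul(13, -1472) = -19136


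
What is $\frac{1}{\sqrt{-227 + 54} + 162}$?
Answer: $\frac{162}{26417} - \frac{i \sqrt{173}}{26417} \approx 0.0061324 - 0.0004979 i$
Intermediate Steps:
$\frac{1}{\sqrt{-227 + 54} + 162} = \frac{1}{\sqrt{-173} + 162} = \frac{1}{i \sqrt{173} + 162} = \frac{1}{162 + i \sqrt{173}}$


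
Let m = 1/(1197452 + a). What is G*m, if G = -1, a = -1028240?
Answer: -1/169212 ≈ -5.9097e-6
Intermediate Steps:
m = 1/169212 (m = 1/(1197452 - 1028240) = 1/169212 ≈ 5.9097e-6)
G*m = -1*1/169212 = -1/169212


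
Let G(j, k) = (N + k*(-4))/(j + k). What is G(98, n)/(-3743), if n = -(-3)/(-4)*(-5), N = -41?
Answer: 224/1523401 ≈ 0.00014704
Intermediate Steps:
n = 15/4 (n = -(-3)*(-1)/4*(-5) = -3*¼*(-5) = -¾*(-5) = 15/4 ≈ 3.7500)
G(j, k) = (-41 - 4*k)/(j + k) (G(j, k) = (-41 + k*(-4))/(j + k) = (-41 - 4*k)/(j + k))
G(98, n)/(-3743) = ((-41 - 4*15/4)/(98 + 15/4))/(-3743) = ((-41 - 15)/(407/4))*(-1/3743) = ((4/407)*(-56))*(-1/3743) = -224/407*(-1/3743) = 224/1523401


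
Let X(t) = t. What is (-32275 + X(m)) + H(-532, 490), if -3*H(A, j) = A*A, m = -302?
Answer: -380755/3 ≈ -1.2692e+5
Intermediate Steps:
H(A, j) = -A²/3 (H(A, j) = -A*A/3 = -A²/3)
(-32275 + X(m)) + H(-532, 490) = (-32275 - 302) - ⅓*(-532)² = -32577 - ⅓*283024 = -32577 - 283024/3 = -380755/3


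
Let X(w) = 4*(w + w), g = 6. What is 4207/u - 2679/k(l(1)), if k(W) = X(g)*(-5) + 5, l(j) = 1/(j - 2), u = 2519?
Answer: 164618/12595 ≈ 13.070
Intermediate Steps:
X(w) = 8*w (X(w) = 4*(2*w) = 8*w)
l(j) = 1/(-2 + j)
k(W) = -235 (k(W) = (8*6)*(-5) + 5 = 48*(-5) + 5 = -240 + 5 = -235)
4207/u - 2679/k(l(1)) = 4207/2519 - 2679/(-235) = 4207*(1/2519) - 2679*(-1/235) = 4207/2519 + 57/5 = 164618/12595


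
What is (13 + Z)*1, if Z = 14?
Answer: 27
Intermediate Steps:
(13 + Z)*1 = (13 + 14)*1 = 27*1 = 27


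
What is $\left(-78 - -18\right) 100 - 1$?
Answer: $-6001$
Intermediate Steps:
$\left(-78 - -18\right) 100 - 1 = \left(-78 + 18\right) 100 - 1 = \left(-60\right) 100 - 1 = -6000 - 1 = -6001$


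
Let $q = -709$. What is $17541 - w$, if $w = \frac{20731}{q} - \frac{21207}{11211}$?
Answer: $\frac{46557942021}{2649533} \approx 17572.0$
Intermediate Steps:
$w = - \frac{82483668}{2649533}$ ($w = \frac{20731}{-709} - \frac{21207}{11211} = 20731 \left(- \frac{1}{709}\right) - \frac{7069}{3737} = - \frac{20731}{709} - \frac{7069}{3737} = - \frac{82483668}{2649533} \approx -31.131$)
$17541 - w = 17541 - - \frac{82483668}{2649533} = 17541 + \frac{82483668}{2649533} = \frac{46557942021}{2649533}$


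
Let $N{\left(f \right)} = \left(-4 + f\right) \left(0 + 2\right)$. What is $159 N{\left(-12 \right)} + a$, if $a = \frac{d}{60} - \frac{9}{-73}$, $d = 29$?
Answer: $- \frac{22282783}{4380} \approx -5087.4$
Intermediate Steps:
$N{\left(f \right)} = -8 + 2 f$ ($N{\left(f \right)} = \left(-4 + f\right) 2 = -8 + 2 f$)
$a = \frac{2657}{4380}$ ($a = \frac{29}{60} - \frac{9}{-73} = 29 \cdot \frac{1}{60} - - \frac{9}{73} = \frac{29}{60} + \frac{9}{73} = \frac{2657}{4380} \approx 0.60662$)
$159 N{\left(-12 \right)} + a = 159 \left(-8 + 2 \left(-12\right)\right) + \frac{2657}{4380} = 159 \left(-8 - 24\right) + \frac{2657}{4380} = 159 \left(-32\right) + \frac{2657}{4380} = -5088 + \frac{2657}{4380} = - \frac{22282783}{4380}$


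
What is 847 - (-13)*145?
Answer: 2732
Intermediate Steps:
847 - (-13)*145 = 847 - 1*(-1885) = 847 + 1885 = 2732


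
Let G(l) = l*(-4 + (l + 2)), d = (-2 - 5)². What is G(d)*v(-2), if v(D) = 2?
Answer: 4606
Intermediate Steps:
d = 49 (d = (-7)² = 49)
G(l) = l*(-2 + l) (G(l) = l*(-4 + (2 + l)) = l*(-2 + l))
G(d)*v(-2) = (49*(-2 + 49))*2 = (49*47)*2 = 2303*2 = 4606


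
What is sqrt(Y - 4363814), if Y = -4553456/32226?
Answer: I*sqrt(1133008341883230)/16113 ≈ 2089.0*I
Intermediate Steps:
Y = -2276728/16113 (Y = -4553456*1/32226 = -2276728/16113 ≈ -141.30)
sqrt(Y - 4363814) = sqrt(-2276728/16113 - 4363814) = sqrt(-70316411710/16113) = I*sqrt(1133008341883230)/16113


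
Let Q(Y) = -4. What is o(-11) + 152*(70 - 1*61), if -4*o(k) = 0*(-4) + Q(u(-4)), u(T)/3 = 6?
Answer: 1369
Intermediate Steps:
u(T) = 18 (u(T) = 3*6 = 18)
o(k) = 1 (o(k) = -(0*(-4) - 4)/4 = -(0 - 4)/4 = -¼*(-4) = 1)
o(-11) + 152*(70 - 1*61) = 1 + 152*(70 - 1*61) = 1 + 152*(70 - 61) = 1 + 152*9 = 1 + 1368 = 1369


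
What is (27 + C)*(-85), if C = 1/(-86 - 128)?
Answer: -491045/214 ≈ -2294.6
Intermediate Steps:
C = -1/214 (C = 1/(-214) = -1/214 ≈ -0.0046729)
(27 + C)*(-85) = (27 - 1/214)*(-85) = (5777/214)*(-85) = -491045/214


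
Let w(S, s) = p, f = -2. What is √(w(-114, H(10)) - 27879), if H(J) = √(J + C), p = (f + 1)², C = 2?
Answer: I*√27878 ≈ 166.97*I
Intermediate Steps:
p = 1 (p = (-2 + 1)² = (-1)² = 1)
H(J) = √(2 + J) (H(J) = √(J + 2) = √(2 + J))
w(S, s) = 1
√(w(-114, H(10)) - 27879) = √(1 - 27879) = √(-27878) = I*√27878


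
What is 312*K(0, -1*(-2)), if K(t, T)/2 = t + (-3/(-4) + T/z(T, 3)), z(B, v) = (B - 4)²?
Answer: 780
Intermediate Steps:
z(B, v) = (-4 + B)²
K(t, T) = 3/2 + 2*t + 2*T/(-4 + T)² (K(t, T) = 2*(t + (-3/(-4) + T/((-4 + T)²))) = 2*(t + (-3*(-¼) + T/(-4 + T)²)) = 2*(t + (¾ + T/(-4 + T)²)) = 2*(¾ + t + T/(-4 + T)²) = 3/2 + 2*t + 2*T/(-4 + T)²)
312*K(0, -1*(-2)) = 312*(3/2 + 2*0 + 2*(-1*(-2))/(-4 - 1*(-2))²) = 312*(3/2 + 0 + 2*2/(-4 + 2)²) = 312*(3/2 + 0 + 2*2/(-2)²) = 312*(3/2 + 0 + 2*2*(¼)) = 312*(3/2 + 0 + 1) = 312*(5/2) = 780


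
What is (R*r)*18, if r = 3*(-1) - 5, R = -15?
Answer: 2160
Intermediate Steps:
r = -8 (r = -3 - 5 = -8)
(R*r)*18 = -15*(-8)*18 = 120*18 = 2160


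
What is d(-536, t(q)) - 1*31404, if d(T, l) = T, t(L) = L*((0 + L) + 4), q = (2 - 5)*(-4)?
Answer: -31940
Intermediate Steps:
q = 12 (q = -3*(-4) = 12)
t(L) = L*(4 + L) (t(L) = L*(L + 4) = L*(4 + L))
d(-536, t(q)) - 1*31404 = -536 - 1*31404 = -536 - 31404 = -31940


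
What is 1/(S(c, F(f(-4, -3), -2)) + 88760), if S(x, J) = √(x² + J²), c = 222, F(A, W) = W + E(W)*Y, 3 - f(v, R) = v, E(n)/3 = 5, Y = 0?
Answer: 11095/984786039 - √12322/3939144156 ≈ 1.1238e-5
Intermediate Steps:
E(n) = 15 (E(n) = 3*5 = 15)
f(v, R) = 3 - v
F(A, W) = W (F(A, W) = W + 15*0 = W + 0 = W)
S(x, J) = √(J² + x²)
1/(S(c, F(f(-4, -3), -2)) + 88760) = 1/(√((-2)² + 222²) + 88760) = 1/(√(4 + 49284) + 88760) = 1/(√49288 + 88760) = 1/(2*√12322 + 88760) = 1/(88760 + 2*√12322)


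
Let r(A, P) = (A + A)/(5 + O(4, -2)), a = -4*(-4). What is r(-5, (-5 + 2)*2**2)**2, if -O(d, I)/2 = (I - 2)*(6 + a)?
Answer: 100/32761 ≈ 0.0030524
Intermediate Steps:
a = 16
O(d, I) = 88 - 44*I (O(d, I) = -2*(I - 2)*(6 + 16) = -2*(-2 + I)*22 = -2*(-44 + 22*I) = 88 - 44*I)
r(A, P) = 2*A/181 (r(A, P) = (A + A)/(5 + (88 - 44*(-2))) = (2*A)/(5 + (88 + 88)) = (2*A)/(5 + 176) = (2*A)/181 = (2*A)*(1/181) = 2*A/181)
r(-5, (-5 + 2)*2**2)**2 = ((2/181)*(-5))**2 = (-10/181)**2 = 100/32761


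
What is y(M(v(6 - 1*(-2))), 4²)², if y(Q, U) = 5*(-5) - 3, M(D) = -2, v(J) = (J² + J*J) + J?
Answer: 784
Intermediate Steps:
v(J) = J + 2*J² (v(J) = (J² + J²) + J = 2*J² + J = J + 2*J²)
y(Q, U) = -28 (y(Q, U) = -25 - 3 = -28)
y(M(v(6 - 1*(-2))), 4²)² = (-28)² = 784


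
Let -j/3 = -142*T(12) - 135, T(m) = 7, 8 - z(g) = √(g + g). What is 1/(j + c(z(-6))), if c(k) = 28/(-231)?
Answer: 33/111767 ≈ 0.00029526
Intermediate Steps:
z(g) = 8 - √2*√g (z(g) = 8 - √(g + g) = 8 - √(2*g) = 8 - √2*√g)
c(k) = -4/33 (c(k) = 28*(-1/231) = -4/33)
j = 3387 (j = -3*(-142*7 - 135) = -3*(-994 - 135) = -3*(-1129) = 3387)
1/(j + c(z(-6))) = 1/(3387 - 4/33) = 1/(111767/33) = 33/111767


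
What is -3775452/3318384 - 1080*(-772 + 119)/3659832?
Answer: -13283869111/14056398092 ≈ -0.94504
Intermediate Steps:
-3775452/3318384 - 1080*(-772 + 119)/3659832 = -3775452*1/3318384 - 1080*(-653)*(1/3659832) = -314621/276532 + 705240*(1/3659832) = -314621/276532 + 9795/50831 = -13283869111/14056398092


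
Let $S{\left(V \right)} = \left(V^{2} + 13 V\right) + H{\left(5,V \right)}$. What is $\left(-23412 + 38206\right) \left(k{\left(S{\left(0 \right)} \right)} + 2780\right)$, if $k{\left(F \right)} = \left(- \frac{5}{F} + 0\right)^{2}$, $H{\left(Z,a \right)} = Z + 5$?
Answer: $\frac{82262037}{2} \approx 4.1131 \cdot 10^{7}$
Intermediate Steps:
$H{\left(Z,a \right)} = 5 + Z$
$S{\left(V \right)} = 10 + V^{2} + 13 V$ ($S{\left(V \right)} = \left(V^{2} + 13 V\right) + \left(5 + 5\right) = \left(V^{2} + 13 V\right) + 10 = 10 + V^{2} + 13 V$)
$k{\left(F \right)} = \frac{25}{F^{2}}$ ($k{\left(F \right)} = \left(- \frac{5}{F}\right)^{2} = \frac{25}{F^{2}}$)
$\left(-23412 + 38206\right) \left(k{\left(S{\left(0 \right)} \right)} + 2780\right) = \left(-23412 + 38206\right) \left(\frac{25}{\left(10 + 0^{2} + 13 \cdot 0\right)^{2}} + 2780\right) = 14794 \left(\frac{25}{\left(10 + 0 + 0\right)^{2}} + 2780\right) = 14794 \left(\frac{25}{100} + 2780\right) = 14794 \left(25 \cdot \frac{1}{100} + 2780\right) = 14794 \left(\frac{1}{4} + 2780\right) = 14794 \cdot \frac{11121}{4} = \frac{82262037}{2}$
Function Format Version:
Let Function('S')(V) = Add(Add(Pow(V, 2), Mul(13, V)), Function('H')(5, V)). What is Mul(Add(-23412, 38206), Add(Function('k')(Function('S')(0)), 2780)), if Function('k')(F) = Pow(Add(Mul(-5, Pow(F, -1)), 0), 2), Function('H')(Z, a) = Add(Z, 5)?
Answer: Rational(82262037, 2) ≈ 4.1131e+7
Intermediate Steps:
Function('H')(Z, a) = Add(5, Z)
Function('S')(V) = Add(10, Pow(V, 2), Mul(13, V)) (Function('S')(V) = Add(Add(Pow(V, 2), Mul(13, V)), Add(5, 5)) = Add(Add(Pow(V, 2), Mul(13, V)), 10) = Add(10, Pow(V, 2), Mul(13, V)))
Function('k')(F) = Mul(25, Pow(F, -2)) (Function('k')(F) = Pow(Mul(-5, Pow(F, -1)), 2) = Mul(25, Pow(F, -2)))
Mul(Add(-23412, 38206), Add(Function('k')(Function('S')(0)), 2780)) = Mul(Add(-23412, 38206), Add(Mul(25, Pow(Add(10, Pow(0, 2), Mul(13, 0)), -2)), 2780)) = Mul(14794, Add(Mul(25, Pow(Add(10, 0, 0), -2)), 2780)) = Mul(14794, Add(Mul(25, Pow(10, -2)), 2780)) = Mul(14794, Add(Mul(25, Rational(1, 100)), 2780)) = Mul(14794, Add(Rational(1, 4), 2780)) = Mul(14794, Rational(11121, 4)) = Rational(82262037, 2)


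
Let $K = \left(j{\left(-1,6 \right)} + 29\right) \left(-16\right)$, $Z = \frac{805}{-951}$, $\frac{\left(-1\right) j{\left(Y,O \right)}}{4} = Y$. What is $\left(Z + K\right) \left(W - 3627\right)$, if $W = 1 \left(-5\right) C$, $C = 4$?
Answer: $\frac{1834196651}{951} \approx 1.9287 \cdot 10^{6}$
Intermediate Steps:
$j{\left(Y,O \right)} = - 4 Y$
$Z = - \frac{805}{951}$ ($Z = 805 \left(- \frac{1}{951}\right) = - \frac{805}{951} \approx -0.84648$)
$W = -20$ ($W = 1 \left(-5\right) 4 = \left(-5\right) 4 = -20$)
$K = -528$ ($K = \left(\left(-4\right) \left(-1\right) + 29\right) \left(-16\right) = \left(4 + 29\right) \left(-16\right) = 33 \left(-16\right) = -528$)
$\left(Z + K\right) \left(W - 3627\right) = \left(- \frac{805}{951} - 528\right) \left(-20 - 3627\right) = \left(- \frac{502933}{951}\right) \left(-3647\right) = \frac{1834196651}{951}$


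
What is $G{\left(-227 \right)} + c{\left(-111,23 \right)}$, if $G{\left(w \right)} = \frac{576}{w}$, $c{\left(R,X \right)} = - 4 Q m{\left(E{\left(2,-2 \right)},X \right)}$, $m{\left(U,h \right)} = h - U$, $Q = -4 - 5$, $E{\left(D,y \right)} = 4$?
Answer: $\frac{154692}{227} \approx 681.46$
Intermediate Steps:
$Q = -9$
$c{\left(R,X \right)} = -144 + 36 X$ ($c{\left(R,X \right)} = \left(-4\right) \left(-9\right) \left(X - 4\right) = 36 \left(X - 4\right) = 36 \left(-4 + X\right) = -144 + 36 X$)
$G{\left(-227 \right)} + c{\left(-111,23 \right)} = \frac{576}{-227} + \left(-144 + 36 \cdot 23\right) = 576 \left(- \frac{1}{227}\right) + \left(-144 + 828\right) = - \frac{576}{227} + 684 = \frac{154692}{227}$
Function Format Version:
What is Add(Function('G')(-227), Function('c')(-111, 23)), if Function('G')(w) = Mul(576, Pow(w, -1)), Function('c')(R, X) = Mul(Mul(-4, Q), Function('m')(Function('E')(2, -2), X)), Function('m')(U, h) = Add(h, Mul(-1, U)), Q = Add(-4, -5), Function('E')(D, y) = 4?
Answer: Rational(154692, 227) ≈ 681.46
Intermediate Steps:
Q = -9
Function('c')(R, X) = Add(-144, Mul(36, X)) (Function('c')(R, X) = Mul(Mul(-4, -9), Add(X, Mul(-1, 4))) = Mul(36, Add(X, -4)) = Mul(36, Add(-4, X)) = Add(-144, Mul(36, X)))
Add(Function('G')(-227), Function('c')(-111, 23)) = Add(Mul(576, Pow(-227, -1)), Add(-144, Mul(36, 23))) = Add(Mul(576, Rational(-1, 227)), Add(-144, 828)) = Add(Rational(-576, 227), 684) = Rational(154692, 227)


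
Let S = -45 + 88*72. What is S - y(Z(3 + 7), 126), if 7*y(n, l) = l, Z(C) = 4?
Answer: 6273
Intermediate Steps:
S = 6291 (S = -45 + 6336 = 6291)
y(n, l) = l/7
S - y(Z(3 + 7), 126) = 6291 - 126/7 = 6291 - 1*18 = 6291 - 18 = 6273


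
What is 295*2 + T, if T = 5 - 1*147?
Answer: 448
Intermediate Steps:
T = -142 (T = 5 - 147 = -142)
295*2 + T = 295*2 - 142 = 590 - 142 = 448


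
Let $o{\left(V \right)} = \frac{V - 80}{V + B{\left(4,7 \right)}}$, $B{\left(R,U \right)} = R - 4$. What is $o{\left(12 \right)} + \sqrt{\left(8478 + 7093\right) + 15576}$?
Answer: $- \frac{17}{3} + \sqrt{31147} \approx 170.82$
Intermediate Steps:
$B{\left(R,U \right)} = -4 + R$
$o{\left(V \right)} = \frac{-80 + V}{V}$ ($o{\left(V \right)} = \frac{V - 80}{V + \left(-4 + 4\right)} = \frac{-80 + V}{V + 0} = \frac{-80 + V}{V}$)
$o{\left(12 \right)} + \sqrt{\left(8478 + 7093\right) + 15576} = \frac{-80 + 12}{12} + \sqrt{\left(8478 + 7093\right) + 15576} = \frac{1}{12} \left(-68\right) + \sqrt{15571 + 15576} = - \frac{17}{3} + \sqrt{31147}$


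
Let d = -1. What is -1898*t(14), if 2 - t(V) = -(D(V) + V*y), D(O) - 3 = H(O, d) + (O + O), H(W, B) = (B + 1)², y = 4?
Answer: -168922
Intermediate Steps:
H(W, B) = (1 + B)²
D(O) = 3 + 2*O (D(O) = 3 + ((1 - 1)² + (O + O)) = 3 + (0² + 2*O) = 3 + (0 + 2*O) = 3 + 2*O)
t(V) = 5 + 6*V (t(V) = 2 - (-1)*((3 + 2*V) + V*4) = 2 - (-1)*((3 + 2*V) + 4*V) = 2 - (-1)*(3 + 6*V) = 2 - (-3 - 6*V) = 2 + (3 + 6*V) = 5 + 6*V)
-1898*t(14) = -1898*(5 + 6*14) = -1898*(5 + 84) = -1898*89 = -168922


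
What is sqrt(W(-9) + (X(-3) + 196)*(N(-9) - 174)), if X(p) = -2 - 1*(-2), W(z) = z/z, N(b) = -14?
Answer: I*sqrt(36847) ≈ 191.96*I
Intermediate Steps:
W(z) = 1
X(p) = 0 (X(p) = -2 + 2 = 0)
sqrt(W(-9) + (X(-3) + 196)*(N(-9) - 174)) = sqrt(1 + (0 + 196)*(-14 - 174)) = sqrt(1 + 196*(-188)) = sqrt(1 - 36848) = sqrt(-36847) = I*sqrt(36847)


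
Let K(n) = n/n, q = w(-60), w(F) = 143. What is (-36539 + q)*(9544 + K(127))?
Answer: -347399820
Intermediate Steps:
q = 143
K(n) = 1
(-36539 + q)*(9544 + K(127)) = (-36539 + 143)*(9544 + 1) = -36396*9545 = -347399820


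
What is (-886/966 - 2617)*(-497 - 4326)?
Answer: 871208806/69 ≈ 1.2626e+7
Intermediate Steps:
(-886/966 - 2617)*(-497 - 4326) = (-886*1/966 - 2617)*(-4823) = (-443/483 - 2617)*(-4823) = -1264454/483*(-4823) = 871208806/69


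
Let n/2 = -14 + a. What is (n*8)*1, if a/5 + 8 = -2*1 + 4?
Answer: -704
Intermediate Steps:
a = -30 (a = -40 + 5*(-2*1 + 4) = -40 + 5*(-2 + 4) = -40 + 5*2 = -40 + 10 = -30)
n = -88 (n = 2*(-14 - 30) = 2*(-44) = -88)
(n*8)*1 = -88*8*1 = -704*1 = -704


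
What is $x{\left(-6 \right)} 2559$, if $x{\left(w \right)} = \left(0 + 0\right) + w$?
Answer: $-15354$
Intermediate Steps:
$x{\left(w \right)} = w$ ($x{\left(w \right)} = 0 + w = w$)
$x{\left(-6 \right)} 2559 = \left(-6\right) 2559 = -15354$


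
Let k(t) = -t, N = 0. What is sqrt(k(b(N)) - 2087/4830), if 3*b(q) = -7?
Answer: sqrt(4928210)/1610 ≈ 1.3789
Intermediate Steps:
b(q) = -7/3 (b(q) = (1/3)*(-7) = -7/3)
sqrt(k(b(N)) - 2087/4830) = sqrt(-1*(-7/3) - 2087/4830) = sqrt(7/3 - 2087*1/4830) = sqrt(7/3 - 2087/4830) = sqrt(3061/1610) = sqrt(4928210)/1610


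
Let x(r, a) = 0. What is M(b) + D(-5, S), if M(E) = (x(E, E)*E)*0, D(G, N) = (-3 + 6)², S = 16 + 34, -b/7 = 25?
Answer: 9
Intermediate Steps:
b = -175 (b = -7*25 = -175)
S = 50
D(G, N) = 9 (D(G, N) = 3² = 9)
M(E) = 0 (M(E) = (0*E)*0 = 0*0 = 0)
M(b) + D(-5, S) = 0 + 9 = 9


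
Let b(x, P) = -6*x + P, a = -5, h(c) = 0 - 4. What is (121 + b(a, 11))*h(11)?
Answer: -648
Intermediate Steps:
h(c) = -4
b(x, P) = P - 6*x
(121 + b(a, 11))*h(11) = (121 + (11 - 6*(-5)))*(-4) = (121 + (11 + 30))*(-4) = (121 + 41)*(-4) = 162*(-4) = -648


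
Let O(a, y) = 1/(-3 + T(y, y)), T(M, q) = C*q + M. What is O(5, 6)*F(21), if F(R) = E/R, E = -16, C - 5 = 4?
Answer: -16/1197 ≈ -0.013367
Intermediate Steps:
C = 9 (C = 5 + 4 = 9)
T(M, q) = M + 9*q (T(M, q) = 9*q + M = M + 9*q)
F(R) = -16/R
O(a, y) = 1/(-3 + 10*y) (O(a, y) = 1/(-3 + (y + 9*y)) = 1/(-3 + 10*y))
O(5, 6)*F(21) = (-16/21)/(-3 + 10*6) = (-16*1/21)/(-3 + 60) = -16/21/57 = (1/57)*(-16/21) = -16/1197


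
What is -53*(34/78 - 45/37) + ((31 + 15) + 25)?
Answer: 162131/1443 ≈ 112.36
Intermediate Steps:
-53*(34/78 - 45/37) + ((31 + 15) + 25) = -53*(34*(1/78) - 45*1/37) + (46 + 25) = -53*(17/39 - 45/37) + 71 = -53*(-1126/1443) + 71 = 59678/1443 + 71 = 162131/1443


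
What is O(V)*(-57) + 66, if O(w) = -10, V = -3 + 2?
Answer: 636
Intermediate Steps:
V = -1
O(V)*(-57) + 66 = -10*(-57) + 66 = 570 + 66 = 636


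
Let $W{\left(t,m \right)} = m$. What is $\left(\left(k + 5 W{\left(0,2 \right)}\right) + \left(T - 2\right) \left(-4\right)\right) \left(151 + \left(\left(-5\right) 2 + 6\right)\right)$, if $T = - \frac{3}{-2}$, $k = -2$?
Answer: $1470$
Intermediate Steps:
$T = \frac{3}{2}$ ($T = \left(-3\right) \left(- \frac{1}{2}\right) = \frac{3}{2} \approx 1.5$)
$\left(\left(k + 5 W{\left(0,2 \right)}\right) + \left(T - 2\right) \left(-4\right)\right) \left(151 + \left(\left(-5\right) 2 + 6\right)\right) = \left(\left(-2 + 5 \cdot 2\right) + \left(\frac{3}{2} - 2\right) \left(-4\right)\right) \left(151 + \left(\left(-5\right) 2 + 6\right)\right) = \left(\left(-2 + 10\right) - -2\right) \left(151 + \left(-10 + 6\right)\right) = \left(8 + 2\right) \left(151 - 4\right) = 10 \cdot 147 = 1470$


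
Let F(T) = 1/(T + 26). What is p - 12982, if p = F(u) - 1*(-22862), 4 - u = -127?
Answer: 1551161/157 ≈ 9880.0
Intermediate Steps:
u = 131 (u = 4 - 1*(-127) = 4 + 127 = 131)
F(T) = 1/(26 + T)
p = 3589335/157 (p = 1/(26 + 131) - 1*(-22862) = 1/157 + 22862 = 3589335/157 ≈ 22862.)
p - 12982 = 3589335/157 - 12982 = 1551161/157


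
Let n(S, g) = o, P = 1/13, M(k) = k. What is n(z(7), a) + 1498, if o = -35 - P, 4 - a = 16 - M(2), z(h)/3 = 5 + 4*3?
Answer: 19018/13 ≈ 1462.9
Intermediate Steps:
P = 1/13 ≈ 0.076923
z(h) = 51 (z(h) = 3*(5 + 4*3) = 3*(5 + 12) = 3*17 = 51)
a = -10 (a = 4 - (16 - 1*2) = 4 - (16 - 2) = 4 - 1*14 = 4 - 14 = -10)
o = -456/13 (o = -35 - 1*1/13 = -35 - 1/13 = -456/13 ≈ -35.077)
n(S, g) = -456/13
n(z(7), a) + 1498 = -456/13 + 1498 = 19018/13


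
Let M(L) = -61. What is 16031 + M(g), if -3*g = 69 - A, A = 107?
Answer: 15970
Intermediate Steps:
g = 38/3 (g = -(69 - 1*107)/3 = -(69 - 107)/3 = -⅓*(-38) = 38/3 ≈ 12.667)
16031 + M(g) = 16031 - 61 = 15970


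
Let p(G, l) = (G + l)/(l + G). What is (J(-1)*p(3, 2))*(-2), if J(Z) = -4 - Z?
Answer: 6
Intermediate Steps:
p(G, l) = 1 (p(G, l) = (G + l)/(G + l) = 1)
(J(-1)*p(3, 2))*(-2) = ((-4 - 1*(-1))*1)*(-2) = ((-4 + 1)*1)*(-2) = -3*1*(-2) = -3*(-2) = 6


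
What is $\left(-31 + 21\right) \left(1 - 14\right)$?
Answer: $130$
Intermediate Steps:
$\left(-31 + 21\right) \left(1 - 14\right) = - 10 \left(1 - 14\right) = \left(-10\right) \left(-13\right) = 130$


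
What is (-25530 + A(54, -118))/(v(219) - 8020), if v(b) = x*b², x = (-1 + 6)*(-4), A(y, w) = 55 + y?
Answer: 25421/967240 ≈ 0.026282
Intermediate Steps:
x = -20 (x = 5*(-4) = -20)
v(b) = -20*b²
(-25530 + A(54, -118))/(v(219) - 8020) = (-25530 + (55 + 54))/(-20*219² - 8020) = (-25530 + 109)/(-20*47961 - 8020) = -25421/(-959220 - 8020) = -25421/(-967240) = -25421*(-1/967240) = 25421/967240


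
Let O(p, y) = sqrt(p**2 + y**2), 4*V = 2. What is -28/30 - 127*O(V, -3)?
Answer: -14/15 - 127*sqrt(37)/2 ≈ -387.19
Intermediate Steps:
V = 1/2 (V = (1/4)*2 = 1/2 ≈ 0.50000)
-28/30 - 127*O(V, -3) = -28/30 - 127*sqrt((1/2)**2 + (-3)**2) = -28*1/30 - 127*sqrt(1/4 + 9) = -14/15 - 127*sqrt(37)/2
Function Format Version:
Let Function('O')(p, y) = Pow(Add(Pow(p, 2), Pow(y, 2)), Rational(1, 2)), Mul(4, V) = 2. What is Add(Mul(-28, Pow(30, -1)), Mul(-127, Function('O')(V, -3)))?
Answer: Add(Rational(-14, 15), Mul(Rational(-127, 2), Pow(37, Rational(1, 2)))) ≈ -387.19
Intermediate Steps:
V = Rational(1, 2) (V = Mul(Rational(1, 4), 2) = Rational(1, 2) ≈ 0.50000)
Add(Mul(-28, Pow(30, -1)), Mul(-127, Function('O')(V, -3))) = Add(Mul(-28, Pow(30, -1)), Mul(-127, Pow(Add(Pow(Rational(1, 2), 2), Pow(-3, 2)), Rational(1, 2)))) = Add(Mul(-28, Rational(1, 30)), Mul(-127, Pow(Add(Rational(1, 4), 9), Rational(1, 2)))) = Add(Rational(-14, 15), Mul(-127, Pow(Rational(37, 4), Rational(1, 2)))) = Add(Rational(-14, 15), Mul(-127, Mul(Rational(1, 2), Pow(37, Rational(1, 2))))) = Add(Rational(-14, 15), Mul(Rational(-127, 2), Pow(37, Rational(1, 2))))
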